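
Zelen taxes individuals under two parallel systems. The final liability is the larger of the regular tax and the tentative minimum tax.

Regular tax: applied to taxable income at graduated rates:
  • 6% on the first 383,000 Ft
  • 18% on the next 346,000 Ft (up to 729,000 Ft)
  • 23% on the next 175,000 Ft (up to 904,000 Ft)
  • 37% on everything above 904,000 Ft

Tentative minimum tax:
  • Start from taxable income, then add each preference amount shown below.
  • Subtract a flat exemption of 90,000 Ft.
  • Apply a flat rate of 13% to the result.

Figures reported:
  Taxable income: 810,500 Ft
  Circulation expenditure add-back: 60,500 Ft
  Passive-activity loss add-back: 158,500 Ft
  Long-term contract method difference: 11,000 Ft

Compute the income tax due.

Regular tax:
  383,000 Ft × 6% = 22,980 Ft
  346,000 Ft × 18% = 62,280 Ft
  81,500 Ft × 23% = 18,745 Ft
  → 104,005 Ft

Tentative minimum tax:
  Adjusted income: 810,500 Ft + 60,500 Ft + 158,500 Ft + 11,000 Ft = 1,040,500 Ft
  Less exemption 90,000 Ft → base 950,500 Ft
  950,500 Ft × 13% = 123,565 Ft

123,565 Ft > 104,005 Ft, so the tentative minimum tax is the binding amount.

123,565 Ft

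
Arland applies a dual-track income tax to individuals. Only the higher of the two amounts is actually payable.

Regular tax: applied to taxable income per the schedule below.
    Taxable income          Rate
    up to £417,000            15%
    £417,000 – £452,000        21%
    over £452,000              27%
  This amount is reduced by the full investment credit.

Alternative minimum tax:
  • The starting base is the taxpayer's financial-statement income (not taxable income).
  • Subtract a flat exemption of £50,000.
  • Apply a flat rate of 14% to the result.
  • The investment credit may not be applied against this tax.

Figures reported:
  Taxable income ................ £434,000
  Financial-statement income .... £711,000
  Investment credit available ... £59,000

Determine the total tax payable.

Regular tax:
  £417,000 × 15% = £62,550
  £17,000 × 21% = £3,570
  → £66,120
  Less investment credit £59,000 → £7,120

Alternative minimum tax:
  Base (financial-statement income): £711,000
  Less exemption £50,000 → base £661,000
  £661,000 × 14% = £92,540

£92,540 > £7,120, so the alternative minimum tax is the binding amount.

£92,540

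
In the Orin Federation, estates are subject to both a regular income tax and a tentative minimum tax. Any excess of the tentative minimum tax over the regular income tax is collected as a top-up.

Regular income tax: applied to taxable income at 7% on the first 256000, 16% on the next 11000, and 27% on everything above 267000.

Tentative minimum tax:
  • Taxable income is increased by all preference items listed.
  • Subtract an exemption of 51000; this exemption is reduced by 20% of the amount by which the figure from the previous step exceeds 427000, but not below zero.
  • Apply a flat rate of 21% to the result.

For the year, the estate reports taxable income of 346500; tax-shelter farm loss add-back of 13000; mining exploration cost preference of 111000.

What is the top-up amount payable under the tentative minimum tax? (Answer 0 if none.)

48777

Regular income tax:
  256000 × 7% = 17920
  11000 × 16% = 1760
  79500 × 27% = 21465
  → 41145

Tentative minimum tax:
  Adjusted income: 346500 + 13000 + 111000 = 470500
  Exemption: 51000 − 20% × (470500 − 427000) = 51000 − 8700 = 42300
  Base: 470500 − 42300 = 428200
  428200 × 21% = 89922

Excess of tentative minimum tax over regular income tax: 89922 − 41145 = 48777.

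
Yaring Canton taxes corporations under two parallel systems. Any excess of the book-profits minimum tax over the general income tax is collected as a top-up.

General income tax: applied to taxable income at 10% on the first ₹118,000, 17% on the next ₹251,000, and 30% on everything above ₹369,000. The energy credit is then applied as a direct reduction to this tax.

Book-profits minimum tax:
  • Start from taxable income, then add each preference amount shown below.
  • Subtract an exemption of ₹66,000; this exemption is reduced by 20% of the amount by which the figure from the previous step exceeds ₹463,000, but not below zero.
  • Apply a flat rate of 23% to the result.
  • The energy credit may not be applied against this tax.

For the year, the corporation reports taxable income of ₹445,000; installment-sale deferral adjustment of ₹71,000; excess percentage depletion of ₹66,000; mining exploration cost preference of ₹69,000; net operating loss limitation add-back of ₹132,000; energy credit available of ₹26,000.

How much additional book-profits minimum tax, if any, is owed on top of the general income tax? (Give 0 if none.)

Book-profits minimum tax:
  Adjusted income: ₹445,000 + ₹71,000 + ₹66,000 + ₹69,000 + ₹132,000 = ₹783,000
  Exemption: ₹66,000 − 20% × (₹783,000 − ₹463,000) = ₹66,000 − ₹64,000 = ₹2,000
  Base: ₹783,000 − ₹2,000 = ₹781,000
  ₹781,000 × 23% = ₹179,630

General income tax:
  ₹118,000 × 10% = ₹11,800
  ₹251,000 × 17% = ₹42,670
  ₹76,000 × 30% = ₹22,800
  → ₹77,270
  Less energy credit ₹26,000 → ₹51,270

Excess of book-profits minimum tax over general income tax: ₹179,630 − ₹51,270 = ₹128,360.

₹128,360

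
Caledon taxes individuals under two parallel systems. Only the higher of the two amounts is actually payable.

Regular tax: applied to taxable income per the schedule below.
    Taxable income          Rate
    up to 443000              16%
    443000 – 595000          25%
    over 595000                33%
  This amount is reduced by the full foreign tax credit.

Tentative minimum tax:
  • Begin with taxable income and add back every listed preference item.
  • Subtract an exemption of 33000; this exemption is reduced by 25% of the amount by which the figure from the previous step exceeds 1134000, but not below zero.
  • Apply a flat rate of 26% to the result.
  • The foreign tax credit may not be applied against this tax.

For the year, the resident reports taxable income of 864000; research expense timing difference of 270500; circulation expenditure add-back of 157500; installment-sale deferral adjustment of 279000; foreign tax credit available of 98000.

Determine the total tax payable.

Regular tax:
  443000 × 16% = 70880
  152000 × 25% = 38000
  269000 × 33% = 88770
  → 197650
  Less foreign tax credit 98000 → 99650

Tentative minimum tax:
  Adjusted income: 864000 + 270500 + 157500 + 279000 = 1571000
  Exemption: 25% × (1571000 − 1134000) = 109250 ≥ 33000, so the exemption is fully phased out
  Base: 1571000 − 0 = 1571000
  1571000 × 26% = 408460

408460 > 99650, so the tentative minimum tax is the binding amount.

408460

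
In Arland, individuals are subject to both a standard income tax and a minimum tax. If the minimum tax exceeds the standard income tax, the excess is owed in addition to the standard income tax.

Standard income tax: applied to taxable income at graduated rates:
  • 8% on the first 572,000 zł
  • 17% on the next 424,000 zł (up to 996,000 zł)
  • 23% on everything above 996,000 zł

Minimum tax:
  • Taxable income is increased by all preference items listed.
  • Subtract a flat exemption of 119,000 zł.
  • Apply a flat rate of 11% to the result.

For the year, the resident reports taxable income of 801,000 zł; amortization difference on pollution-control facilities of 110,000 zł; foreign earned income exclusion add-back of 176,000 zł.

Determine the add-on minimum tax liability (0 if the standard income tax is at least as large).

Minimum tax:
  Adjusted income: 801,000 zł + 110,000 zł + 176,000 zł = 1,087,000 zł
  Less exemption 119,000 zł → base 968,000 zł
  968,000 zł × 11% = 106,480 zł

Standard income tax:
  572,000 zł × 8% = 45,760 zł
  229,000 zł × 17% = 38,930 zł
  → 84,690 zł

Excess of minimum tax over standard income tax: 106,480 zł − 84,690 zł = 21,790 zł.

21,790 zł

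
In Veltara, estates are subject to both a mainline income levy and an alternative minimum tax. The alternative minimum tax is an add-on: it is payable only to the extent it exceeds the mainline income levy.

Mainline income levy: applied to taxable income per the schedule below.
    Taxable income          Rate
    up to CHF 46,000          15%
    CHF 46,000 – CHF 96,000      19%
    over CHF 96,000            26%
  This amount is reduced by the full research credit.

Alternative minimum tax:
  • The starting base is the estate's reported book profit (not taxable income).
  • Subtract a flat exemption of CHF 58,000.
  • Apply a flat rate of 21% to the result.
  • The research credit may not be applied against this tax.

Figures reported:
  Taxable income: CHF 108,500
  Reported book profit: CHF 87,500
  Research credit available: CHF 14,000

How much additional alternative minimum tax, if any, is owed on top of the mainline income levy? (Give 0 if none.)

Mainline income levy:
  CHF 46,000 × 15% = CHF 6,900
  CHF 50,000 × 19% = CHF 9,500
  CHF 12,500 × 26% = CHF 3,250
  → CHF 19,650
  Less research credit CHF 14,000 → CHF 5,650

Alternative minimum tax:
  Base (reported book profit): CHF 87,500
  Less exemption CHF 58,000 → base CHF 29,500
  CHF 29,500 × 21% = CHF 6,195

Excess of alternative minimum tax over mainline income levy: CHF 6,195 − CHF 5,650 = CHF 545.

CHF 545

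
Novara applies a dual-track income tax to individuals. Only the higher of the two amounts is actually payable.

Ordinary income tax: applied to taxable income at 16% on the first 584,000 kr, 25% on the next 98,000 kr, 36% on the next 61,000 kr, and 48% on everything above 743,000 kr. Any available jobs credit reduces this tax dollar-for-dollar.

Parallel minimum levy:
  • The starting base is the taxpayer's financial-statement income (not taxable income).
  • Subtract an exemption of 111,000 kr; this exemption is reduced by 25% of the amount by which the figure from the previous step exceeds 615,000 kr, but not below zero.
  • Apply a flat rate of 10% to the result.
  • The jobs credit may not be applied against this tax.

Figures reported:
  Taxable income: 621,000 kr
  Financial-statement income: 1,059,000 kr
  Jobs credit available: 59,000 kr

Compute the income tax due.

Parallel minimum levy:
  Base (financial-statement income): 1,059,000 kr
  Exemption: 25% × (1,059,000 kr − 615,000 kr) = 111,000 kr ≥ 111,000 kr, so the exemption is fully phased out
  Base: 1,059,000 kr − 0 kr = 1,059,000 kr
  1,059,000 kr × 10% = 105,900 kr

Ordinary income tax:
  584,000 kr × 16% = 93,440 kr
  37,000 kr × 25% = 9,250 kr
  → 102,690 kr
  Less jobs credit 59,000 kr → 43,690 kr

105,900 kr > 43,690 kr, so the parallel minimum levy is the binding amount.

105,900 kr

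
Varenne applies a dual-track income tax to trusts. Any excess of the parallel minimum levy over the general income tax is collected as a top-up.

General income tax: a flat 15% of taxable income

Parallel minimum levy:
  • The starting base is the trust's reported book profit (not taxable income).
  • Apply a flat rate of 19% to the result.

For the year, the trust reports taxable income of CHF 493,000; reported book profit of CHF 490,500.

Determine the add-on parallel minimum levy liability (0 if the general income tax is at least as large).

Parallel minimum levy:
  Base (reported book profit): CHF 490,500
  CHF 490,500 × 19% = CHF 93,195

General income tax:
  CHF 493,000 × 15% = CHF 73,950

Excess of parallel minimum levy over general income tax: CHF 93,195 − CHF 73,950 = CHF 19,245.

CHF 19,245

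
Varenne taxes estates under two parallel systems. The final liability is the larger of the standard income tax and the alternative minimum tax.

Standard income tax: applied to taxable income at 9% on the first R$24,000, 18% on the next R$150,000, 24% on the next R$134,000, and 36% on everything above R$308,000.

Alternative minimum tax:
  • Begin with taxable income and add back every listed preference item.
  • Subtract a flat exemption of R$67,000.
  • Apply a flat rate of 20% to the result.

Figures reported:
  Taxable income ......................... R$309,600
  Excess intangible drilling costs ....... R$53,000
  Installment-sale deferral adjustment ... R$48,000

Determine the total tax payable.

R$68,720

Alternative minimum tax:
  Adjusted income: R$309,600 + R$53,000 + R$48,000 = R$410,600
  Less exemption R$67,000 → base R$343,600
  R$343,600 × 20% = R$68,720

Standard income tax:
  R$24,000 × 9% = R$2,160
  R$150,000 × 18% = R$27,000
  R$134,000 × 24% = R$32,160
  R$1,600 × 36% = R$576
  → R$61,896

R$68,720 > R$61,896, so the alternative minimum tax is the binding amount.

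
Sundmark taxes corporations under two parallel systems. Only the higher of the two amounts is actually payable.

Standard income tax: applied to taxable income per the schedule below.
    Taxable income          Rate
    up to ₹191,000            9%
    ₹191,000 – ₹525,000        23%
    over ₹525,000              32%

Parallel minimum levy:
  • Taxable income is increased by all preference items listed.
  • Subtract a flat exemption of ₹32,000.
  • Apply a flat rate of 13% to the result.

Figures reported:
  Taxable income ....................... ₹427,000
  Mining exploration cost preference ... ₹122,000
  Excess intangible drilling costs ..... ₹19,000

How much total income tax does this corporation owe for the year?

Parallel minimum levy:
  Adjusted income: ₹427,000 + ₹122,000 + ₹19,000 = ₹568,000
  Less exemption ₹32,000 → base ₹536,000
  ₹536,000 × 13% = ₹69,680

Standard income tax:
  ₹191,000 × 9% = ₹17,190
  ₹236,000 × 23% = ₹54,280
  → ₹71,470

₹71,470 > ₹69,680, so the standard income tax governs.

₹71,470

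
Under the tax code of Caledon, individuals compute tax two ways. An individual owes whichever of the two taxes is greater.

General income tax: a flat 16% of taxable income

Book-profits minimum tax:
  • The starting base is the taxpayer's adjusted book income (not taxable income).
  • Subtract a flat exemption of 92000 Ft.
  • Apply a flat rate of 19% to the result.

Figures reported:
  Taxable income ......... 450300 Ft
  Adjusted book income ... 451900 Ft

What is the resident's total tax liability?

General income tax:
  450300 Ft × 16% = 72048 Ft

Book-profits minimum tax:
  Base (adjusted book income): 451900 Ft
  Less exemption 92000 Ft → base 359900 Ft
  359900 Ft × 19% = 68381 Ft

72048 Ft > 68381 Ft, so the general income tax governs.

72048 Ft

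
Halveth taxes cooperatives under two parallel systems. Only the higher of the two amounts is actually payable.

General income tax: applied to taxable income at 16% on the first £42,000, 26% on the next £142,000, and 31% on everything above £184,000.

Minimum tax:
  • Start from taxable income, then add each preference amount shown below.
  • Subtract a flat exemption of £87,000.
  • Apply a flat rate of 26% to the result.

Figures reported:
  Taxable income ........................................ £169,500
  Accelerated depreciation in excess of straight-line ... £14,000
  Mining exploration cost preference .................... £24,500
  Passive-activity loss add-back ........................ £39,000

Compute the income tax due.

Minimum tax:
  Adjusted income: £169,500 + £14,000 + £24,500 + £39,000 = £247,000
  Less exemption £87,000 → base £160,000
  £160,000 × 26% = £41,600

General income tax:
  £42,000 × 16% = £6,720
  £127,500 × 26% = £33,150
  → £39,870

£41,600 > £39,870, so the minimum tax is the binding amount.

£41,600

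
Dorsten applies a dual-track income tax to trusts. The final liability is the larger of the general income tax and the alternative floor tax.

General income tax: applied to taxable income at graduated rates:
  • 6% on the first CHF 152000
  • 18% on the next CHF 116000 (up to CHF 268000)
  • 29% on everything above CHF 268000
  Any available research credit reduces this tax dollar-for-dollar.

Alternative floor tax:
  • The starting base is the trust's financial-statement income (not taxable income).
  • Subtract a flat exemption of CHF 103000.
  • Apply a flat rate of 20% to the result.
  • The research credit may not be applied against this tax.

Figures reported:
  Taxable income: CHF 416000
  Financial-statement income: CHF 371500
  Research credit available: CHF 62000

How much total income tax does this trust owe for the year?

CHF 53700

Alternative floor tax:
  Base (financial-statement income): CHF 371500
  Less exemption CHF 103000 → base CHF 268500
  CHF 268500 × 20% = CHF 53700

General income tax:
  CHF 152000 × 6% = CHF 9120
  CHF 116000 × 18% = CHF 20880
  CHF 148000 × 29% = CHF 42920
  → CHF 72920
  Less research credit CHF 62000 → CHF 10920

CHF 53700 > CHF 10920, so the alternative floor tax is the binding amount.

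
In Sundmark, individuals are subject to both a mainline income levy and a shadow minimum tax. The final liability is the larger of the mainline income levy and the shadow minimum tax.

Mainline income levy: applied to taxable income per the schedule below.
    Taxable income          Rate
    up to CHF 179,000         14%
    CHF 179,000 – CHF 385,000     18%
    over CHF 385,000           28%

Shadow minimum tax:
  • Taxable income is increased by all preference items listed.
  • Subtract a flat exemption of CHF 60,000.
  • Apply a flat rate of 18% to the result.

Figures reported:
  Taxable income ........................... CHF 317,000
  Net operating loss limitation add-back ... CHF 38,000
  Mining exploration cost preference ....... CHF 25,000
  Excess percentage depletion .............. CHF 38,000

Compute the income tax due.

Shadow minimum tax:
  Adjusted income: CHF 317,000 + CHF 38,000 + CHF 25,000 + CHF 38,000 = CHF 418,000
  Less exemption CHF 60,000 → base CHF 358,000
  CHF 358,000 × 18% = CHF 64,440

Mainline income levy:
  CHF 179,000 × 14% = CHF 25,060
  CHF 138,000 × 18% = CHF 24,840
  → CHF 49,900

CHF 64,440 > CHF 49,900, so the shadow minimum tax is the binding amount.

CHF 64,440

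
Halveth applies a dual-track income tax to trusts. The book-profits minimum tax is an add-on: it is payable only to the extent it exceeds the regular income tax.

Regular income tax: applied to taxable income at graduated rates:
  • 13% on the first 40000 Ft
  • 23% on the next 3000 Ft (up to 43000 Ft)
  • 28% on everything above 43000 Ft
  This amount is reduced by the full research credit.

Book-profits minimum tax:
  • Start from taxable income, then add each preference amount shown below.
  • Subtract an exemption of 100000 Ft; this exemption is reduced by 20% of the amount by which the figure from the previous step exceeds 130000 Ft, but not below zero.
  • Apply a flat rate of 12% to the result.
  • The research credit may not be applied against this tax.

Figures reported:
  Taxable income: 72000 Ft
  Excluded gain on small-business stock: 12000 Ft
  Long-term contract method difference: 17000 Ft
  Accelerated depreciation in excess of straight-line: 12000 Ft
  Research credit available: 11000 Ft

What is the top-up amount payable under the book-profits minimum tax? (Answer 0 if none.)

Book-profits minimum tax:
  Adjusted income: 72000 Ft + 12000 Ft + 17000 Ft + 12000 Ft = 113000 Ft
  Exemption: 113000 Ft ≤ 130000 Ft, so full 100000 Ft applies
  Base: 113000 Ft − 100000 Ft = 13000 Ft
  13000 Ft × 12% = 1560 Ft

Regular income tax:
  40000 Ft × 13% = 5200 Ft
  3000 Ft × 23% = 690 Ft
  29000 Ft × 28% = 8120 Ft
  → 14010 Ft
  Less research credit 11000 Ft → 3010 Ft

1560 Ft ≤ 3010 Ft, so no add-on is due.

0 Ft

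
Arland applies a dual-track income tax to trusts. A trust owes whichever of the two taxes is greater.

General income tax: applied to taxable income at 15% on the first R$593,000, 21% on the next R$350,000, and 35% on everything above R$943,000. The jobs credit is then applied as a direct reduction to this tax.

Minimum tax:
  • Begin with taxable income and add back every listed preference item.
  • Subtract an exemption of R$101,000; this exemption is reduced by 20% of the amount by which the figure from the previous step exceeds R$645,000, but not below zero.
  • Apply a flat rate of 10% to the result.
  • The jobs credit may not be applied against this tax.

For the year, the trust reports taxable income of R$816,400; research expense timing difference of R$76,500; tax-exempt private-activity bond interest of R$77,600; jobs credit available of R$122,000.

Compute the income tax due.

General income tax:
  R$593,000 × 15% = R$88,950
  R$223,400 × 21% = R$46,914
  → R$135,864
  Less jobs credit R$122,000 → R$13,864

Minimum tax:
  Adjusted income: R$816,400 + R$76,500 + R$77,600 = R$970,500
  Exemption: R$101,000 − 20% × (R$970,500 − R$645,000) = R$101,000 − R$65,100 = R$35,900
  Base: R$970,500 − R$35,900 = R$934,600
  R$934,600 × 10% = R$93,460

R$93,460 > R$13,864, so the minimum tax is the binding amount.

R$93,460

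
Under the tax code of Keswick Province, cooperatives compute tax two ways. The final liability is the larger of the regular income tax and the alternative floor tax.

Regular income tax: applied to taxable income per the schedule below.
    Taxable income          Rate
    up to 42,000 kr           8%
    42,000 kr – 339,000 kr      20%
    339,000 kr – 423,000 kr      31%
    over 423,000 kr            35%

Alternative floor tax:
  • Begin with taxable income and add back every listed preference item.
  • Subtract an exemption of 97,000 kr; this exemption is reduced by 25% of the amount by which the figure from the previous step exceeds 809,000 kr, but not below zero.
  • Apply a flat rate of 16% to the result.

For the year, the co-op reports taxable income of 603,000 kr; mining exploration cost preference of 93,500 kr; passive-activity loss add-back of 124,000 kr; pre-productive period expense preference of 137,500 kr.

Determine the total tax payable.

Regular income tax:
  42,000 kr × 8% = 3,360 kr
  297,000 kr × 20% = 59,400 kr
  84,000 kr × 31% = 26,040 kr
  180,000 kr × 35% = 63,000 kr
  → 151,800 kr

Alternative floor tax:
  Adjusted income: 603,000 kr + 93,500 kr + 124,000 kr + 137,500 kr = 958,000 kr
  Exemption: 97,000 kr − 25% × (958,000 kr − 809,000 kr) = 97,000 kr − 37,250 kr = 59,750 kr
  Base: 958,000 kr − 59,750 kr = 898,250 kr
  898,250 kr × 16% = 143,720 kr

151,800 kr > 143,720 kr, so the regular income tax governs.

151,800 kr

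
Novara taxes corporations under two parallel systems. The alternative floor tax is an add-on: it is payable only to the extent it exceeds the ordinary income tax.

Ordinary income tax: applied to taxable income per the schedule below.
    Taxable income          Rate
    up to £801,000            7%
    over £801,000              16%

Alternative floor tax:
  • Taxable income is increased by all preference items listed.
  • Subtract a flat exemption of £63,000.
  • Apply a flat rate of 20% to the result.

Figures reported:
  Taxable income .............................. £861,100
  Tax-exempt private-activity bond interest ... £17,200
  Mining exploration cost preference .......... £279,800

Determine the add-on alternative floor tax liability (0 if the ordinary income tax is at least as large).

£153,334

Alternative floor tax:
  Adjusted income: £861,100 + £17,200 + £279,800 = £1,158,100
  Less exemption £63,000 → base £1,095,100
  £1,095,100 × 20% = £219,020

Ordinary income tax:
  £801,000 × 7% = £56,070
  £60,100 × 16% = £9,616
  → £65,686

Excess of alternative floor tax over ordinary income tax: £219,020 − £65,686 = £153,334.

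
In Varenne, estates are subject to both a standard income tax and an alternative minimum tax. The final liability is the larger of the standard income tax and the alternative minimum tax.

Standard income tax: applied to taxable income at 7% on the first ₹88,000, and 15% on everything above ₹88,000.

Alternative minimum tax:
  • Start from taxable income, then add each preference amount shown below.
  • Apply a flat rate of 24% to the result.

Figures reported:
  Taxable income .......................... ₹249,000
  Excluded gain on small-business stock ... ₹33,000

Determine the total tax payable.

Alternative minimum tax:
  Adjusted income: ₹249,000 + ₹33,000 = ₹282,000
  ₹282,000 × 24% = ₹67,680

Standard income tax:
  ₹88,000 × 7% = ₹6,160
  ₹161,000 × 15% = ₹24,150
  → ₹30,310

₹67,680 > ₹30,310, so the alternative minimum tax is the binding amount.

₹67,680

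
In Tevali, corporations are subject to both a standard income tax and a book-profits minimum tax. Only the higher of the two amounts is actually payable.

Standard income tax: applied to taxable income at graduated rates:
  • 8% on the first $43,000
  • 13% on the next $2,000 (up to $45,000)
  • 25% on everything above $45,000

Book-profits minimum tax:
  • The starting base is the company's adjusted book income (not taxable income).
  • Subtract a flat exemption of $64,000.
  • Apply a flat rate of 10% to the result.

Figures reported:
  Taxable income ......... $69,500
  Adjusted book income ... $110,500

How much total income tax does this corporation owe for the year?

Standard income tax:
  $43,000 × 8% = $3,440
  $2,000 × 13% = $260
  $24,500 × 25% = $6,125
  → $9,825

Book-profits minimum tax:
  Base (adjusted book income): $110,500
  Less exemption $64,000 → base $46,500
  $46,500 × 10% = $4,650

$9,825 > $4,650, so the standard income tax governs.

$9,825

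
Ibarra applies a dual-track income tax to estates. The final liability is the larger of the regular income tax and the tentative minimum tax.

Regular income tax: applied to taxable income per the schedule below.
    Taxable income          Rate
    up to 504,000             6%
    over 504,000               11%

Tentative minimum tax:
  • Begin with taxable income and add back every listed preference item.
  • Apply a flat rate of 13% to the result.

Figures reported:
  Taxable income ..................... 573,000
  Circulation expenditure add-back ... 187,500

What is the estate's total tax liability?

98,865

Tentative minimum tax:
  Adjusted income: 573,000 + 187,500 = 760,500
  760,500 × 13% = 98,865

Regular income tax:
  504,000 × 6% = 30,240
  69,000 × 11% = 7,590
  → 37,830

98,865 > 37,830, so the tentative minimum tax is the binding amount.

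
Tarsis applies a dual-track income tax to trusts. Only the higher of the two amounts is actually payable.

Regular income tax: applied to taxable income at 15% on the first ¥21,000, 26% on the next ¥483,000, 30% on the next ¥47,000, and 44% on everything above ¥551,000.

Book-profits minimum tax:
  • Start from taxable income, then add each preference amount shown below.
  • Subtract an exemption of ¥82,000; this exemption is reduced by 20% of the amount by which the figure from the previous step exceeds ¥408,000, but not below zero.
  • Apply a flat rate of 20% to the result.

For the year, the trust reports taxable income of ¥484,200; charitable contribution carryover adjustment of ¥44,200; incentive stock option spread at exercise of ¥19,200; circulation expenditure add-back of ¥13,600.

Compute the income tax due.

Regular income tax:
  ¥21,000 × 15% = ¥3,150
  ¥463,200 × 26% = ¥120,432
  → ¥123,582

Book-profits minimum tax:
  Adjusted income: ¥484,200 + ¥44,200 + ¥19,200 + ¥13,600 = ¥561,200
  Exemption: ¥82,000 − 20% × (¥561,200 − ¥408,000) = ¥82,000 − ¥30,640 = ¥51,360
  Base: ¥561,200 − ¥51,360 = ¥509,840
  ¥509,840 × 20% = ¥101,968

¥123,582 > ¥101,968, so the regular income tax governs.

¥123,582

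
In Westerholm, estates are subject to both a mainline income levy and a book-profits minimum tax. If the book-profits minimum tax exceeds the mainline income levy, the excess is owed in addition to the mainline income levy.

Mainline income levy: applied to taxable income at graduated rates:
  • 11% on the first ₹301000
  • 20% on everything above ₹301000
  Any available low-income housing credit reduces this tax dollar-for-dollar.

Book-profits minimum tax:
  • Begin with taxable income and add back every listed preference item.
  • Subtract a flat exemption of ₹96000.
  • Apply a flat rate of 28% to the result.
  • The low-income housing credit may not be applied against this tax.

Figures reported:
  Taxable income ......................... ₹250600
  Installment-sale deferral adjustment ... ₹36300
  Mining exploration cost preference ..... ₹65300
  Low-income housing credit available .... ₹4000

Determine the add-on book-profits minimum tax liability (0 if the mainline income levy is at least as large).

Book-profits minimum tax:
  Adjusted income: ₹250600 + ₹36300 + ₹65300 = ₹352200
  Less exemption ₹96000 → base ₹256200
  ₹256200 × 28% = ₹71736

Mainline income levy:
  ₹250600 × 11% = ₹27566
  Less low-income housing credit ₹4000 → ₹23566

Excess of book-profits minimum tax over mainline income levy: ₹71736 − ₹23566 = ₹48170.

₹48170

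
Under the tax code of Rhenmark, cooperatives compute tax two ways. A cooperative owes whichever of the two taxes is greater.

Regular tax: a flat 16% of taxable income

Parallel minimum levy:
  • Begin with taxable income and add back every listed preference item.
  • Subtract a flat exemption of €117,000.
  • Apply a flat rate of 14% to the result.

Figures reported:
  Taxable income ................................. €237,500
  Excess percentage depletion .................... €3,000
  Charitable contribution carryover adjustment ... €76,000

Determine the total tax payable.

€38,000

Regular tax:
  €237,500 × 16% = €38,000

Parallel minimum levy:
  Adjusted income: €237,500 + €3,000 + €76,000 = €316,500
  Less exemption €117,000 → base €199,500
  €199,500 × 14% = €27,930

€38,000 > €27,930, so the regular tax governs.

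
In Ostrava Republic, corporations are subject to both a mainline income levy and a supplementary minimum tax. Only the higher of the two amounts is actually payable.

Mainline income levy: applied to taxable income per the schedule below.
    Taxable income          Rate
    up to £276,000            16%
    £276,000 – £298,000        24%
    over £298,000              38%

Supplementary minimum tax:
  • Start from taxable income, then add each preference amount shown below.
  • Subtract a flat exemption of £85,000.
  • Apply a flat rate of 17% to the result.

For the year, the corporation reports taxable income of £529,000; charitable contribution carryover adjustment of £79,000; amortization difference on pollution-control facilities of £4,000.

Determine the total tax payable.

Supplementary minimum tax:
  Adjusted income: £529,000 + £79,000 + £4,000 = £612,000
  Less exemption £85,000 → base £527,000
  £527,000 × 17% = £89,590

Mainline income levy:
  £276,000 × 16% = £44,160
  £22,000 × 24% = £5,280
  £231,000 × 38% = £87,780
  → £137,220

£137,220 > £89,590, so the mainline income levy governs.

£137,220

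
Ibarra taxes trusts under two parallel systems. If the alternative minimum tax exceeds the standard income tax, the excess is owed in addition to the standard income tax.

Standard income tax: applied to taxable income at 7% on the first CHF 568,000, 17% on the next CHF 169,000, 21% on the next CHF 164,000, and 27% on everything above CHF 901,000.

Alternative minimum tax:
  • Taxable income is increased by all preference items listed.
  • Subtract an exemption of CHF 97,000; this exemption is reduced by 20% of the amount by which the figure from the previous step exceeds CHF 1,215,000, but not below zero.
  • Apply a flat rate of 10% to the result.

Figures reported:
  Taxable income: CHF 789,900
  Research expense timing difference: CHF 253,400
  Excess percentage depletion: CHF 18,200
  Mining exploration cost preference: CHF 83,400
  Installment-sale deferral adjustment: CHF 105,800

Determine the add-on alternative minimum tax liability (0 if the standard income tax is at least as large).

CHF 36,485

Standard income tax:
  CHF 568,000 × 7% = CHF 39,760
  CHF 169,000 × 17% = CHF 28,730
  CHF 52,900 × 21% = CHF 11,109
  → CHF 79,599

Alternative minimum tax:
  Adjusted income: CHF 789,900 + CHF 253,400 + CHF 18,200 + CHF 83,400 + CHF 105,800 = CHF 1,250,700
  Exemption: CHF 97,000 − 20% × (CHF 1,250,700 − CHF 1,215,000) = CHF 97,000 − CHF 7,140 = CHF 89,860
  Base: CHF 1,250,700 − CHF 89,860 = CHF 1,160,840
  CHF 1,160,840 × 10% = CHF 116,084

Excess of alternative minimum tax over standard income tax: CHF 116,084 − CHF 79,599 = CHF 36,485.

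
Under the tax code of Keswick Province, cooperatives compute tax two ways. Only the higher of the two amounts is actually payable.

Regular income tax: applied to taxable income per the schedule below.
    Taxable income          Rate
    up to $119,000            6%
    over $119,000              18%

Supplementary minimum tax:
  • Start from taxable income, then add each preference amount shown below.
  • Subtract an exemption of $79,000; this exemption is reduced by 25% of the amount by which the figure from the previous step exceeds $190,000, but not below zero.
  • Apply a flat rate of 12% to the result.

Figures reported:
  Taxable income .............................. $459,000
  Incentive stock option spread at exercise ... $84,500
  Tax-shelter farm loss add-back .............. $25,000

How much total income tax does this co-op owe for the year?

$68,340

Supplementary minimum tax:
  Adjusted income: $459,000 + $84,500 + $25,000 = $568,500
  Exemption: 25% × ($568,500 − $190,000) = $94,625 ≥ $79,000, so the exemption is fully phased out
  Base: $568,500 − $0 = $568,500
  $568,500 × 12% = $68,220

Regular income tax:
  $119,000 × 6% = $7,140
  $340,000 × 18% = $61,200
  → $68,340

$68,340 > $68,220, so the regular income tax governs.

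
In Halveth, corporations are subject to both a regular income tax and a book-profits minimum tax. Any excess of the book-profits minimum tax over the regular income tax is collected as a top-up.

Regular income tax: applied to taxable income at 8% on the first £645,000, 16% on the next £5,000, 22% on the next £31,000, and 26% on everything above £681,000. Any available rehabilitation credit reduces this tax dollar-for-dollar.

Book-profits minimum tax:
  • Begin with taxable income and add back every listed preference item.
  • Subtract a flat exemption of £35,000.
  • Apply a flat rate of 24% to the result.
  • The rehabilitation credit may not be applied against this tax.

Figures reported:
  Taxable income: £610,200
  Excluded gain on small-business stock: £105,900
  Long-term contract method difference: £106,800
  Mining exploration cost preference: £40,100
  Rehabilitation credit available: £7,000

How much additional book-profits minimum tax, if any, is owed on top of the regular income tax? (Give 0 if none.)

£156,904

Book-profits minimum tax:
  Adjusted income: £610,200 + £105,900 + £106,800 + £40,100 = £863,000
  Less exemption £35,000 → base £828,000
  £828,000 × 24% = £198,720

Regular income tax:
  £610,200 × 8% = £48,816
  Less rehabilitation credit £7,000 → £41,816

Excess of book-profits minimum tax over regular income tax: £198,720 − £41,816 = £156,904.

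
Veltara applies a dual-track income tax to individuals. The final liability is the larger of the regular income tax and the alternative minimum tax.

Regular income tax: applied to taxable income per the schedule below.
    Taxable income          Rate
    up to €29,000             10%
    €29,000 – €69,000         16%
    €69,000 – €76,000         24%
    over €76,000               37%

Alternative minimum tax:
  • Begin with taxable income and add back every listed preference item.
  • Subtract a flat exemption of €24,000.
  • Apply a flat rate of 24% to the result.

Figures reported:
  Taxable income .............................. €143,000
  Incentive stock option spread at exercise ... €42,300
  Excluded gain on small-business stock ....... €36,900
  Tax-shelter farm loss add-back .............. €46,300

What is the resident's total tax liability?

Alternative minimum tax:
  Adjusted income: €143,000 + €42,300 + €36,900 + €46,300 = €268,500
  Less exemption €24,000 → base €244,500
  €244,500 × 24% = €58,680

Regular income tax:
  €29,000 × 10% = €2,900
  €40,000 × 16% = €6,400
  €7,000 × 24% = €1,680
  €67,000 × 37% = €24,790
  → €35,770

€58,680 > €35,770, so the alternative minimum tax is the binding amount.

€58,680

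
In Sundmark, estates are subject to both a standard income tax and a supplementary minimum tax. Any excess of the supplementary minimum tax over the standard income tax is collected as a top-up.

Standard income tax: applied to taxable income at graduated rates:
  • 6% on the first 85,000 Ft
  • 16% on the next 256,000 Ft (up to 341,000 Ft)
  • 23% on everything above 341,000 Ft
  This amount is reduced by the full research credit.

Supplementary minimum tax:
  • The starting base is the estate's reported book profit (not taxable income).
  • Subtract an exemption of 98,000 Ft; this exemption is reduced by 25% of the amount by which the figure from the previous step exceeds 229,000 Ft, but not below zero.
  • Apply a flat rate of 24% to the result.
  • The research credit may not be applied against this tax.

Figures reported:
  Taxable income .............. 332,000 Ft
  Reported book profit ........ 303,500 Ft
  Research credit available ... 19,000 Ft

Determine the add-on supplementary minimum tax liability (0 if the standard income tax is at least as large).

28,170 Ft

Supplementary minimum tax:
  Base (reported book profit): 303,500 Ft
  Exemption: 98,000 Ft − 25% × (303,500 Ft − 229,000 Ft) = 98,000 Ft − 18,625 Ft = 79,375 Ft
  Base: 303,500 Ft − 79,375 Ft = 224,125 Ft
  224,125 Ft × 24% = 53,790 Ft

Standard income tax:
  85,000 Ft × 6% = 5,100 Ft
  247,000 Ft × 16% = 39,520 Ft
  → 44,620 Ft
  Less research credit 19,000 Ft → 25,620 Ft

Excess of supplementary minimum tax over standard income tax: 53,790 Ft − 25,620 Ft = 28,170 Ft.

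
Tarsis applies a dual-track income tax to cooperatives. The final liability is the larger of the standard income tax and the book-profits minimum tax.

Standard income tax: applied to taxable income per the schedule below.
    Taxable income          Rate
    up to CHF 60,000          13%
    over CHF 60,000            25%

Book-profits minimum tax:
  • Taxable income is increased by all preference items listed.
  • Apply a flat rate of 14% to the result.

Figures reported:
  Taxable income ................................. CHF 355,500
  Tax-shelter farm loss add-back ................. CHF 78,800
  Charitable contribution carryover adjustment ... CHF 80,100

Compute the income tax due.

CHF 81,675

Book-profits minimum tax:
  Adjusted income: CHF 355,500 + CHF 78,800 + CHF 80,100 = CHF 514,400
  CHF 514,400 × 14% = CHF 72,016

Standard income tax:
  CHF 60,000 × 13% = CHF 7,800
  CHF 295,500 × 25% = CHF 73,875
  → CHF 81,675

CHF 81,675 > CHF 72,016, so the standard income tax governs.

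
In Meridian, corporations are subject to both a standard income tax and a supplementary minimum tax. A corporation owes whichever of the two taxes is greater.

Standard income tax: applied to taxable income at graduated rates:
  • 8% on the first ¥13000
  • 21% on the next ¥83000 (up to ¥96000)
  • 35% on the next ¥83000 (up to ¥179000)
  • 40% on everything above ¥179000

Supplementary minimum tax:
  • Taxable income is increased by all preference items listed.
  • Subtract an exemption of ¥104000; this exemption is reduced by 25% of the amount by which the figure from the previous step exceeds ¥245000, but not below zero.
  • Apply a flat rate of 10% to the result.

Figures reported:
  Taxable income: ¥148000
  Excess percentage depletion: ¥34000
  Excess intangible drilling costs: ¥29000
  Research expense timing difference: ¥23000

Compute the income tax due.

¥36670

Supplementary minimum tax:
  Adjusted income: ¥148000 + ¥34000 + ¥29000 + ¥23000 = ¥234000
  Exemption: ¥234000 ≤ ¥245000, so full ¥104000 applies
  Base: ¥234000 − ¥104000 = ¥130000
  ¥130000 × 10% = ¥13000

Standard income tax:
  ¥13000 × 8% = ¥1040
  ¥83000 × 21% = ¥17430
  ¥52000 × 35% = ¥18200
  → ¥36670

¥36670 > ¥13000, so the standard income tax governs.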